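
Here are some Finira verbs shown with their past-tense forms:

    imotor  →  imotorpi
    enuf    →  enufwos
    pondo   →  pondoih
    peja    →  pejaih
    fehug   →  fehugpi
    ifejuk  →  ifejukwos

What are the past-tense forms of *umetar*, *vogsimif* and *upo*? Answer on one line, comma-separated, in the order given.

umetarpi, vogsimifwos, upoih

The suffix is conditioned by the final sound: -wos when the stem ends in a voiceless consonant (*enuf*, *ifejuk*); -pi when the stem ends in a voiced consonant (*imotor*, *fehug*); -ih when the stem ends in a vowel (*pondo*, *peja*).
The final sound of *umetar* is /r/, which is a voiced consonant, so the suffix is -pi, giving *umetarpi*.
*vogsimif*: final sound = /f/, a voiceless consonant → -wos → *vogsimifwos*.
*upo*: final sound = /o/, a vowel → -ih → *upoih*.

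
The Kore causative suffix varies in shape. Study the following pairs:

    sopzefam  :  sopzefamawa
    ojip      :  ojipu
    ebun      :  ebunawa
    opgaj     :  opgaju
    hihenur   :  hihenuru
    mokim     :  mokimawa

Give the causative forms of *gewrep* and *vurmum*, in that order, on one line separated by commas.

gewrepu, vurmumawa

Looking at the final consonant of each stem: -awa when the stem ends in a nasal (*sopzefam*, *ebun*, *mokim*); -u when the stem ends in a non-nasal consonant (*ojip*, *opgaj*, *hihenur*).
Since the final consonant of *gewrep* is /p/ (non-nasal), it takes -u, giving *gewrepu*.
The final consonant of *vurmum* is /m/, which is a nasal, so the suffix is -awa, giving *vurmumawa*.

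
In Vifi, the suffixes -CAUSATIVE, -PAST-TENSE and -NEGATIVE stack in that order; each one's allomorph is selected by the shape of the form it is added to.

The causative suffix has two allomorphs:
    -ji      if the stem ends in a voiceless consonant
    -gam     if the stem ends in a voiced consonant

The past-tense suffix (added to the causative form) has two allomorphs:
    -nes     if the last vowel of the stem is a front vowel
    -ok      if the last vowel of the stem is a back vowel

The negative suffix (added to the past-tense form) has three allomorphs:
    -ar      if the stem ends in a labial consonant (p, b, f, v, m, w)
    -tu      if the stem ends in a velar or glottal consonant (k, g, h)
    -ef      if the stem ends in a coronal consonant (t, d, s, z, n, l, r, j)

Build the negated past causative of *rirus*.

*rirus*: final consonant = /s/, voiceless → -ji → *rirusji*.
Since the last vowel of the causative form *rirusji* is /i/ (a front vowel), it takes -nes, giving *rirusjines*.
The past-tense form *rirusjines* — final consonant /s/ (coronal) → -ef → *rirusjinesef*.

rirusjinesef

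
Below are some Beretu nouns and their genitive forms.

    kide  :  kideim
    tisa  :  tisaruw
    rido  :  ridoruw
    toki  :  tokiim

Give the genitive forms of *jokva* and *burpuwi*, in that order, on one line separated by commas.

The suffix is conditioned by the last vowel: -im when the last vowel of the stem is a front vowel (*kide*, *toki*); -ruw when the last vowel of the stem is a back vowel (*tisa*, *rido*).
*jokva*: last vowel = /a/, a back vowel → -ruw → *jokvaruw*.
The last vowel of *burpuwi* is /i/, which is a front vowel, so the suffix is -im, giving *burpuwiim*.

jokvaruw, burpuwiim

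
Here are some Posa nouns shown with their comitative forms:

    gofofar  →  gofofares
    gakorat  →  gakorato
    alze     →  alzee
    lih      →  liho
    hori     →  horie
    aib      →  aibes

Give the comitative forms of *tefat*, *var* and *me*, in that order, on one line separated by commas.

tefato, vares, mee

Looking at the final sound of each stem: -o when the stem ends in a voiceless consonant (*gakorat*, *lih*); -es when the stem ends in a voiced consonant (*gofofar*, *aib*); -e when the stem ends in a vowel (*alze*, *hori*).
The final sound of *tefat* is /t/, which is a voiceless consonant, so the suffix is -o, giving *tefato*.
*var* — final sound /r/ (a voiced consonant) → -es → *vares*.
Since the final sound of *me* is /e/ (a vowel), it takes -e, giving *mee*.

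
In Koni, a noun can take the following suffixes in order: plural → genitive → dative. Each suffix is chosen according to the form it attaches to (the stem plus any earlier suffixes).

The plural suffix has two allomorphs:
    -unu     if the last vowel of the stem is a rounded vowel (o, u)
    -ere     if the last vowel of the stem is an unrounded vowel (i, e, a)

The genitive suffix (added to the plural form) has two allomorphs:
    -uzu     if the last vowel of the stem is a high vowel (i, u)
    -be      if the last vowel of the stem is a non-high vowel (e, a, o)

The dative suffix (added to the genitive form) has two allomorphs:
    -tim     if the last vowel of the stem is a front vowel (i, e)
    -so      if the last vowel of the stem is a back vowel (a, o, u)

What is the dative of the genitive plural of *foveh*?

foveherebetim

*foveh* — last vowel /e/ (an unrounded vowel) → -ere → *fovehere*.
Since the last vowel of the plural form *fovehere* is /e/ (a non-high vowel), it takes -be, giving *foveherebe*.
The genitive form *foveherebe* — last vowel /e/ (a front vowel) → -tim → *foveherebetim*.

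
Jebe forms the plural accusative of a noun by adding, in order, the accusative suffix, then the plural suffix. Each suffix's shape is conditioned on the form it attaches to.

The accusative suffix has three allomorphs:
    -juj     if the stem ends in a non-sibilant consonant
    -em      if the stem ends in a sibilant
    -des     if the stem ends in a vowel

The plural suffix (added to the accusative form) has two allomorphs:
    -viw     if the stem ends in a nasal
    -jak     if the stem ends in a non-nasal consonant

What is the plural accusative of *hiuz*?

Since the final sound of *hiuz* is /z/ (a sibilant), it takes -em, giving *hiuzem*.
The accusative form *hiuzem* — final consonant /m/ (a nasal) → -viw → *hiuzemviw*.

hiuzemviw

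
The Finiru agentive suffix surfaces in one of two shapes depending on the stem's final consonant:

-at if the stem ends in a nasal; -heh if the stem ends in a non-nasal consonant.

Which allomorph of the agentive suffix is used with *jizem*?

*jizem*: final consonant = /m/, a nasal → -at.

-at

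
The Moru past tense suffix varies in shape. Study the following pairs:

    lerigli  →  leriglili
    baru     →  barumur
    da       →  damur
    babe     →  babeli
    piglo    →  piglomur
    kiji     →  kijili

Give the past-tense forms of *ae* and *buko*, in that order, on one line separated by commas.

aeli, bukomur

The alternation tracks the last vowel of the stem — -li when the last vowel of the stem is a front vowel (*lerigli*, *babe*, *kiji*); -mur when the last vowel of the stem is a back vowel (*baru*, *da*, *piglo*).
*ae* — last vowel /e/ (a front vowel) → -li → *aeli*.
The last vowel of *buko* is /o/, which is a back vowel, so the suffix is -mur, giving *bukomur*.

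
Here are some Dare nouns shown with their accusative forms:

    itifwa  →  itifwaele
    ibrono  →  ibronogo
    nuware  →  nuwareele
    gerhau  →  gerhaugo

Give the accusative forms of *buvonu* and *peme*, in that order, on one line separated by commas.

The alternation tracks the last vowel of the stem — -go when the last vowel of the stem is a rounded vowel (*ibrono*, *gerhau*); -ele when the last vowel of the stem is an unrounded vowel (*itifwa*, *nuware*).
*buvonu*: last vowel = /u/, a rounded vowel → -go → *buvonugo*.
Since the last vowel of *peme* is /e/ (an unrounded vowel), it takes -ele, giving *pemeele*.

buvonugo, pemeele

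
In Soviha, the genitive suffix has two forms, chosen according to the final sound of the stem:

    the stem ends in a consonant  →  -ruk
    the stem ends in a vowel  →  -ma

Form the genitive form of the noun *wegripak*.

Since the final sound of *wegripak* is /k/ (a consonant), it takes -ruk, giving *wegripakruk*.

wegripakruk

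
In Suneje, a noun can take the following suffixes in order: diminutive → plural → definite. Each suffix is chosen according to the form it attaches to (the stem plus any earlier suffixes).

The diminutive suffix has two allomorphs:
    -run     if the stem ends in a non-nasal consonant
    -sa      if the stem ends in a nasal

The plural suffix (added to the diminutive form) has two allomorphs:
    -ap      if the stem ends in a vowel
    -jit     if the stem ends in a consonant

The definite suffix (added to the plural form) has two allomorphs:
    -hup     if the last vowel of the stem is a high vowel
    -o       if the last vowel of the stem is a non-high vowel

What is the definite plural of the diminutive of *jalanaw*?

jalanawrunjithup

The final consonant of *jalanaw* is /w/, which is non-nasal, so the diminutive suffix is -run, giving *jalanawrun*.
The diminutive form *jalanawrun*: final sound = /n/, a consonant → -jit → *jalanawrunjit*.
The plural form *jalanawrunjit*: last vowel = /i/, a high vowel → -hup → *jalanawrunjithup*.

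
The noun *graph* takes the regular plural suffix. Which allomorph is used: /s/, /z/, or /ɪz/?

/s/

The stem *graph* ends in a voiceless non-sibilant consonant.
The plural suffix surfaces as /ɪz/ after sibilants, /s/ after other voiceless consonants, and /z/ after other voiced sounds.
So the plural -s on *graph* is pronounced /s/.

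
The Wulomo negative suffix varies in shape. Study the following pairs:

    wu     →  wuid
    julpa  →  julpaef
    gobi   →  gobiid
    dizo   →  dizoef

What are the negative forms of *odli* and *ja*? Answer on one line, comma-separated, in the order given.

odliid, jaef

The pattern is height harmony: -id when the last vowel of the stem is a high vowel (*wu*, *gobi*); -ef when the last vowel of the stem is a non-high vowel (*julpa*, *dizo*).
Since the last vowel of *odli* is /i/ (a high vowel), it takes -id, giving *odliid*.
The last vowel of *ja* is /a/, which is a non-high vowel, so the suffix is -ef, giving *jaef*.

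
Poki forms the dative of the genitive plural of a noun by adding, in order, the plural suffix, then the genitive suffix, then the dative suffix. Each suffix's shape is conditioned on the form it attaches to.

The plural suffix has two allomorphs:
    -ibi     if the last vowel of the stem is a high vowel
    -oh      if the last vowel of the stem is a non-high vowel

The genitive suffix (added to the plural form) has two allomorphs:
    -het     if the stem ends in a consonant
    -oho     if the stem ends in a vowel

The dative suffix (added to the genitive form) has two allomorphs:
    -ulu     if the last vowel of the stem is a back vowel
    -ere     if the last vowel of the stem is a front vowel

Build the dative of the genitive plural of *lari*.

lariibiohoulu

*lari* — last vowel /i/ (a high vowel) → -ibi → *lariibi*.
The final sound of the plural form *lariibi* is /i/, which is a vowel, so the genitive suffix is -oho, giving *lariibioho*.
The genitive form *lariibioho*: last vowel = /o/, a back vowel → -ulu → *lariibiohoulu*.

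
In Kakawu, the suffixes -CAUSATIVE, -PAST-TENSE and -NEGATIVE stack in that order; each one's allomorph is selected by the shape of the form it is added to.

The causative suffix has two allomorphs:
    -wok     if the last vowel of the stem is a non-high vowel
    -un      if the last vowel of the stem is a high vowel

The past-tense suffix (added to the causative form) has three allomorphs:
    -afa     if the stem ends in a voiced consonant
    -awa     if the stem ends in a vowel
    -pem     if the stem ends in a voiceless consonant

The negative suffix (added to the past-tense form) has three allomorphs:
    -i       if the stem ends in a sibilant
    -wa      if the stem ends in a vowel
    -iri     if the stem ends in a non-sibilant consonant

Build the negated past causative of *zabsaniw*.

zabsaniwunafawa

*zabsaniw*: last vowel = /i/, a high vowel → -un → *zabsaniwun*.
The final sound of the causative form *zabsaniwun* is /n/, which is a voiced consonant, so the past-tense suffix is -afa, giving *zabsaniwunafa*.
The final sound of the past-tense form *zabsaniwunafa* is /a/, which is a vowel, so the negative suffix is -wa, giving *zabsaniwunafawa*.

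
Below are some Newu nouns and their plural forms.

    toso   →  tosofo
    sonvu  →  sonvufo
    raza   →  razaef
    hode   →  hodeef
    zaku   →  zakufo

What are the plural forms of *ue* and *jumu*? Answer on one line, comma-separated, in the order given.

The suffix is conditioned by the last vowel: -fo when the last vowel of the stem is a rounded vowel (*toso*, *sonvu*, *zaku*); -ef when the last vowel of the stem is an unrounded vowel (*raza*, *hode*).
*ue* — last vowel /e/ (an unrounded vowel) → -ef → *ueef*.
*jumu*: last vowel = /u/, a rounded vowel → -fo → *jumufo*.

ueef, jumufo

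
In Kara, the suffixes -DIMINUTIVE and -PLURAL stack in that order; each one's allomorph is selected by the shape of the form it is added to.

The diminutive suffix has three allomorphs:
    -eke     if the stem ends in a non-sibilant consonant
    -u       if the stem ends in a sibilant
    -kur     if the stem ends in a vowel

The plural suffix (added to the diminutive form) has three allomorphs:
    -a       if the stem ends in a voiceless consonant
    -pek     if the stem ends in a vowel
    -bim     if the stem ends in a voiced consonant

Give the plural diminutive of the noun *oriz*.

orizupek

Since the final sound of *oriz* is /z/ (a sibilant), it takes -u, giving *orizu*.
Since the final sound of the diminutive form *orizu* is /u/ (a vowel), it takes -pek, giving *orizupek*.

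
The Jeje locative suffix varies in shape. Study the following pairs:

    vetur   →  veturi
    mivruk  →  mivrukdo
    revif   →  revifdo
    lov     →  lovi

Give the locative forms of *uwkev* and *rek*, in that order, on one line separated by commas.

The alternation tracks the final consonant of the stem — -do when the stem ends in a voiceless consonant (*mivruk*, *revif*); -i when the stem ends in a voiced consonant (*vetur*, *lov*).
*uwkev* — final consonant /v/ (voiced) → -i → *uwkevi*.
The final consonant of *rek* is /k/, which is voiceless, so the suffix is -do, giving *rekdo*.

uwkevi, rekdo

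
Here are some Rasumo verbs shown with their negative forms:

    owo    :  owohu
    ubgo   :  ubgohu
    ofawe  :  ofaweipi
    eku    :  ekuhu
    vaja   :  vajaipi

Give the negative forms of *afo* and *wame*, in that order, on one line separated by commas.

afohu, wameipi

Looking at the last vowel of each stem: -hu when the last vowel of the stem is a rounded vowel (*owo*, *ubgo*, *eku*); -ipi when the last vowel of the stem is an unrounded vowel (*ofawe*, *vaja*).
Since the last vowel of *afo* is /o/ (a rounded vowel), it takes -hu, giving *afohu*.
*wame*: last vowel = /e/, an unrounded vowel → -ipi → *wameipi*.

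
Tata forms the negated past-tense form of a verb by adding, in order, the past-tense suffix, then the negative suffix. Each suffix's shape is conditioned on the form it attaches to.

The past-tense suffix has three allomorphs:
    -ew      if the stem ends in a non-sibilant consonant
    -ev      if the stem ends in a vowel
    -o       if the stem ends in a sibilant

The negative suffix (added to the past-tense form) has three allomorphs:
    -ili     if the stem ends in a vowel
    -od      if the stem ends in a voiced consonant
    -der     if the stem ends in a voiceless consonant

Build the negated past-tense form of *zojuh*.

The final sound of *zojuh* is /h/, which is a non-sibilant consonant, so the past-tense suffix is -ew, giving *zojuhew*.
The final sound of the past-tense form *zojuhew* is /w/, which is a voiced consonant, so the negative suffix is -od, giving *zojuhewod*.

zojuhewod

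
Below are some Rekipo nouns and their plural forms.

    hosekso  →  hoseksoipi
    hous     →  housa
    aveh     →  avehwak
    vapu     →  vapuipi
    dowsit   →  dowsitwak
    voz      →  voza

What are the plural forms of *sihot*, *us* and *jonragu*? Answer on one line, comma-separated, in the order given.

sihotwak, usa, jonraguipi

Looking at the final sound of each stem: -a when the stem ends in a sibilant (*hous*, *voz*); -wak when the stem ends in a non-sibilant consonant (*aveh*, *dowsit*); -ipi when the stem ends in a vowel (*hosekso*, *vapu*).
Since the final sound of *sihot* is /t/ (a non-sibilant consonant), it takes -wak, giving *sihotwak*.
*us* — final sound /s/ (a sibilant) → -a → *usa*.
*jonragu* — final sound /u/ (a vowel) → -ipi → *jonraguipi*.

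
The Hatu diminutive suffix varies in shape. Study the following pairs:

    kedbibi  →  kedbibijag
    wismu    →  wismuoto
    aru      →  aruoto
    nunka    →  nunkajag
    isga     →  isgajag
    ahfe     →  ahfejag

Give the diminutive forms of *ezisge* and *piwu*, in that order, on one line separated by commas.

Looking at the last vowel of each stem: -oto when the last vowel of the stem is a rounded vowel (*wismu*, *aru*); -jag when the last vowel of the stem is an unrounded vowel (*kedbibi*, *nunka*, *isga*, *ahfe*).
The last vowel of *ezisge* is /e/, which is an unrounded vowel, so the suffix is -jag, giving *ezisgejag*.
Since the last vowel of *piwu* is /u/ (a rounded vowel), it takes -oto, giving *piwuoto*.

ezisgejag, piwuoto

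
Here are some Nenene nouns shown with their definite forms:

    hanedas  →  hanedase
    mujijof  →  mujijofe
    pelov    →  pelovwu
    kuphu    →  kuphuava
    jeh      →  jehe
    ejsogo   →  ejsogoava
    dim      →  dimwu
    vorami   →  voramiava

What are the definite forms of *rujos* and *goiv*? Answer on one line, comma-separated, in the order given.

Looking at the final sound of each stem: -e when the stem ends in a voiceless consonant (*hanedas*, *mujijof*, *jeh*); -wu when the stem ends in a voiced consonant (*pelov*, *dim*); -ava when the stem ends in a vowel (*kuphu*, *ejsogo*, *vorami*).
The final sound of *rujos* is /s/, which is a voiceless consonant, so the suffix is -e, giving *rujose*.
*goiv* — final sound /v/ (a voiced consonant) → -wu → *goivwu*.

rujose, goivwu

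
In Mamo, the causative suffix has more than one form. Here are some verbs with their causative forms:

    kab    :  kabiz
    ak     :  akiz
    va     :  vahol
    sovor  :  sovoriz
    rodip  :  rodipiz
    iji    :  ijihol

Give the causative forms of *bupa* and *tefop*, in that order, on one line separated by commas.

bupahol, tefopiz

The suffix is conditioned by the final sound: -iz when the stem ends in a consonant (*kab*, *ak*, *sovor*, *rodip*); -hol when the stem ends in a vowel (*va*, *iji*).
*bupa* — final sound /a/ (a vowel) → -hol → *bupahol*.
*tefop* — final sound /p/ (a consonant) → -iz → *tefopiz*.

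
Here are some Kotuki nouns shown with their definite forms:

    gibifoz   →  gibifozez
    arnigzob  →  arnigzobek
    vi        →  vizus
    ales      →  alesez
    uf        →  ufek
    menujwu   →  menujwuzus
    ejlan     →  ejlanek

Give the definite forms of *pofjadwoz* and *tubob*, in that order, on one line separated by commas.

pofjadwozez, tubobek

The alternation tracks the final sound of the stem — -ez when the stem ends in a sibilant (*gibifoz*, *ales*); -ek when the stem ends in a non-sibilant consonant (*arnigzob*, *uf*, *ejlan*); -zus when the stem ends in a vowel (*vi*, *menujwu*).
The final sound of *pofjadwoz* is /z/, which is a sibilant, so the suffix is -ez, giving *pofjadwozez*.
The final sound of *tubob* is /b/, which is a non-sibilant consonant, so the suffix is -ek, giving *tubobek*.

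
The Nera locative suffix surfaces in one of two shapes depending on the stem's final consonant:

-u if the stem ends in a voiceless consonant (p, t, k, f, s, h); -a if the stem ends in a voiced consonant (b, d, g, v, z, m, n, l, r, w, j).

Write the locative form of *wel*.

wela

*wel* — final consonant /l/ (voiced) → -a → *wela*.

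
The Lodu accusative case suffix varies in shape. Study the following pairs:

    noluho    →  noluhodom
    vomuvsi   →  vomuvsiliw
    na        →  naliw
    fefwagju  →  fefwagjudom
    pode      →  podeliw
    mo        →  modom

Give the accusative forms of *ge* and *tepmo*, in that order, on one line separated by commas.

geliw, tepmodom

The alternation tracks the last vowel of the stem — -dom when the last vowel of the stem is a rounded vowel (*noluho*, *fefwagju*, *mo*); -liw when the last vowel of the stem is an unrounded vowel (*vomuvsi*, *na*, *pode*).
*ge* — last vowel /e/ (an unrounded vowel) → -liw → *geliw*.
Since the last vowel of *tepmo* is /o/ (a rounded vowel), it takes -dom, giving *tepmodom*.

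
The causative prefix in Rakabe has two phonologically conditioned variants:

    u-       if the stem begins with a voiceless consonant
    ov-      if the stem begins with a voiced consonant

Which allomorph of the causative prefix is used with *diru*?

The first consonant of *diru* is /d/, which is voiced, so the prefix is ov-.

ov-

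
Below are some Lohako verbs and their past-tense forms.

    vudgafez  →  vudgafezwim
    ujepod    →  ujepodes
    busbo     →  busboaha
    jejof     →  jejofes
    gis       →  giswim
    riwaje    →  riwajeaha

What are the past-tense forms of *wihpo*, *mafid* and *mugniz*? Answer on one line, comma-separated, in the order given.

wihpoaha, mafides, mugnizwim

The alternation tracks the final sound of the stem — -wim when the stem ends in a sibilant (*vudgafez*, *gis*); -es when the stem ends in a non-sibilant consonant (*ujepod*, *jejof*); -aha when the stem ends in a vowel (*busbo*, *riwaje*).
*wihpo* — final sound /o/ (a vowel) → -aha → *wihpoaha*.
*mafid*: final sound = /d/, a non-sibilant consonant → -es → *mafides*.
*mugniz* — final sound /z/ (a sibilant) → -wim → *mugnizwim*.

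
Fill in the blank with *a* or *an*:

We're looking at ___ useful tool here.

a

The indefinite article is chosen by the initial *sound* of the following word, not its spelling.
*useful* begins with the sound /juː/ (u pronounced /juː/) — a consonant sound.
So the article is *a*: We're looking at a useful tool here.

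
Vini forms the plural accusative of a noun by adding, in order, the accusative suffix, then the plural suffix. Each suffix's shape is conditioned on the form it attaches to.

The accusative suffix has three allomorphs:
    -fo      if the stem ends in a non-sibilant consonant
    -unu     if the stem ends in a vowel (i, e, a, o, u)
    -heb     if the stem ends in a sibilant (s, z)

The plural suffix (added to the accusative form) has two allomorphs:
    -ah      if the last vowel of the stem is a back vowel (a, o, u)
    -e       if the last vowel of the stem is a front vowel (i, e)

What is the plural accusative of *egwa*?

*egwa* — final sound /a/ (a vowel) → -unu → *egwaunu*.
The accusative form *egwaunu*: last vowel = /u/, a back vowel → -ah → *egwaunuah*.

egwaunuah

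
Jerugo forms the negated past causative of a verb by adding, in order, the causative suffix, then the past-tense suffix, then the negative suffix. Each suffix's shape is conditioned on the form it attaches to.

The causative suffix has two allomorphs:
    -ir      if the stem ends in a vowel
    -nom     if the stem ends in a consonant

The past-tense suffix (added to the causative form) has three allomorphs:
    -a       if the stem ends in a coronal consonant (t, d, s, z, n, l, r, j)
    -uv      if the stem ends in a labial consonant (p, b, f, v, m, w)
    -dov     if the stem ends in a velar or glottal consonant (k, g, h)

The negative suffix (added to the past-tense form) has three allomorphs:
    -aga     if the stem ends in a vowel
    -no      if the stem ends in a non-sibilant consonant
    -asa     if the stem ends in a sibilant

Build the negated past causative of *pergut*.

pergutnomuvno

Since the final sound of *pergut* is /t/ (a consonant), it takes -nom, giving *pergutnom*.
Since the final consonant of the causative form *pergutnom* is /m/ (labial), it takes -uv, giving *pergutnomuv*.
The final sound of the past-tense form *pergutnomuv* is /v/, which is a non-sibilant consonant, so the negative suffix is -no, giving *pergutnomuvno*.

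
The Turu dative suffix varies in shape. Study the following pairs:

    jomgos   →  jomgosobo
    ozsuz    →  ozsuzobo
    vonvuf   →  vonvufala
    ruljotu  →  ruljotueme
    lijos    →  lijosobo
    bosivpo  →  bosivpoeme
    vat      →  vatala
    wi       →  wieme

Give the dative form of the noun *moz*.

The pattern is sibilance of the final sound: -obo when the stem ends in a sibilant (*jomgos*, *ozsuz*, *lijos*); -ala when the stem ends in a non-sibilant consonant (*vonvuf*, *vat*); -eme when the stem ends in a vowel (*ruljotu*, *bosivpo*, *wi*).
Since the final sound of *moz* is /z/ (a sibilant), it takes -obo, giving *mozobo*.

mozobo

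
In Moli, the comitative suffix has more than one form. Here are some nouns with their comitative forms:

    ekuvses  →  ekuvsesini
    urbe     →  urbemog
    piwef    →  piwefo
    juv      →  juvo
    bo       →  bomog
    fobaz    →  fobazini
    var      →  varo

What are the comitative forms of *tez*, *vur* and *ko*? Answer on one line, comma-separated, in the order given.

Looking at the final sound of each stem: -ini when the stem ends in a sibilant (*ekuvses*, *fobaz*); -o when the stem ends in a non-sibilant consonant (*piwef*, *juv*, *var*); -mog when the stem ends in a vowel (*urbe*, *bo*).
Since the final sound of *tez* is /z/ (a sibilant), it takes -ini, giving *tezini*.
*vur* — final sound /r/ (a non-sibilant consonant) → -o → *vuro*.
*ko*: final sound = /o/, a vowel → -mog → *komog*.

tezini, vuro, komog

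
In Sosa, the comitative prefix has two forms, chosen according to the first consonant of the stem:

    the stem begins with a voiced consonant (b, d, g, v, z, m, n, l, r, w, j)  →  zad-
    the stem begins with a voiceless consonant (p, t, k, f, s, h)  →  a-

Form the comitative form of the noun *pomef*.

*pomef* — first consonant /p/ (voiceless) → a- → *apomef*.

apomef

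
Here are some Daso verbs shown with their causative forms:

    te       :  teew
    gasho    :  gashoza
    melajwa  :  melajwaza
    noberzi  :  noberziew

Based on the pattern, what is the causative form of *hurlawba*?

hurlawbaza

The suffix is conditioned by the last vowel: -ew when the last vowel of the stem is a front vowel (*te*, *noberzi*); -za when the last vowel of the stem is a back vowel (*gasho*, *melajwa*).
The last vowel of *hurlawba* is /a/, which is a back vowel, so the suffix is -za, giving *hurlawbaza*.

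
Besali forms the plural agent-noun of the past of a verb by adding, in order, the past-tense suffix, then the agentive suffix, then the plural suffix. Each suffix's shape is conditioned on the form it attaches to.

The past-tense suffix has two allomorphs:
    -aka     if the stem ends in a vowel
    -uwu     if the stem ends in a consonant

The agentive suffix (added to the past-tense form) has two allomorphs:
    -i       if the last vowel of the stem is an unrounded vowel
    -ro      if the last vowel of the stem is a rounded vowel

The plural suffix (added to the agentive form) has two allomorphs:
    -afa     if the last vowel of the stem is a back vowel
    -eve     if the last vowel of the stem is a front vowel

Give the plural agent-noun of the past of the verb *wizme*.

wizmeakaieve

Since the final sound of *wizme* is /e/ (a vowel), it takes -aka, giving *wizmeaka*.
The last vowel of the past-tense form *wizmeaka* is /a/, which is an unrounded vowel, so the agentive suffix is -i, giving *wizmeakai*.
Since the last vowel of the agentive form *wizmeakai* is /i/ (a front vowel), it takes -eve, giving *wizmeakaieve*.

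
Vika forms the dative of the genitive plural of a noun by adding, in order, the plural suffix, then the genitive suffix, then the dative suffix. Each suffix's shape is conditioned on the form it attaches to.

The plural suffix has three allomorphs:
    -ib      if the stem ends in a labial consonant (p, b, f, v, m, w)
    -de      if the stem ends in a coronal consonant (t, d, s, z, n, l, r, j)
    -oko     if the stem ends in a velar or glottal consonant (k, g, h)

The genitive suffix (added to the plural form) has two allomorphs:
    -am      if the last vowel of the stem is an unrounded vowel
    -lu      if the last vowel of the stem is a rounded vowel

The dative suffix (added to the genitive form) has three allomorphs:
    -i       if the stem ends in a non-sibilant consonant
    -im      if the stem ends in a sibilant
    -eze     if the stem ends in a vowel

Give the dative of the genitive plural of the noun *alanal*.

*alanal*: final consonant = /l/, coronal → -de → *alanalde*.
The last vowel of the plural form *alanalde* is /e/, which is an unrounded vowel, so the genitive suffix is -am, giving *alanaldeam*.
The genitive form *alanaldeam*: final sound = /m/, a non-sibilant consonant → -i → *alanaldeami*.

alanaldeami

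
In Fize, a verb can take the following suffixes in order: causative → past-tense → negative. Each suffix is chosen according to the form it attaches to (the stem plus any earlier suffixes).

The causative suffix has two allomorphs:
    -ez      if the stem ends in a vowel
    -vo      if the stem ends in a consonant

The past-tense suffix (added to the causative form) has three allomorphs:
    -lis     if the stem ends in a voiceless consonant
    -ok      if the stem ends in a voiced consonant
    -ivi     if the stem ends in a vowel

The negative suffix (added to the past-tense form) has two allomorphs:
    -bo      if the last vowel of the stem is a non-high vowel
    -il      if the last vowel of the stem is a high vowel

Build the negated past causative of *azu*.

*azu* — final sound /u/ (a vowel) → -ez → *azuez*.
The causative form *azuez*: final sound = /z/, a voiced consonant → -ok → *azuezok*.
Since the last vowel of the past-tense form *azuezok* is /o/ (a non-high vowel), it takes -bo, giving *azuezokbo*.

azuezokbo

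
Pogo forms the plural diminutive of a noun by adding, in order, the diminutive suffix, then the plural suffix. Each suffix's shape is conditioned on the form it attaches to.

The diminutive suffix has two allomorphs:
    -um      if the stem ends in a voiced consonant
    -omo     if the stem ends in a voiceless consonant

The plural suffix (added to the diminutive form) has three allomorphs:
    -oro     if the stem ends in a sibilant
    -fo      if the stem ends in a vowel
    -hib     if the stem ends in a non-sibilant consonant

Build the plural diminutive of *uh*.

*uh*: final consonant = /h/, voiceless → -omo → *uhomo*.
The final sound of the diminutive form *uhomo* is /o/, which is a vowel, so the plural suffix is -fo, giving *uhomofo*.

uhomofo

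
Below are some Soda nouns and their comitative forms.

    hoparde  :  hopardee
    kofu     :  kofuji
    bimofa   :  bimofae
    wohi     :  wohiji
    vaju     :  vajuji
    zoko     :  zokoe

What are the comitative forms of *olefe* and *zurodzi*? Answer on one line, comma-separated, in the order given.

olefee, zurodziji

The alternation tracks the last vowel of the stem — -ji when the last vowel of the stem is a high vowel (*kofu*, *wohi*, *vaju*); -e when the last vowel of the stem is a non-high vowel (*hoparde*, *bimofa*, *zoko*).
Since the last vowel of *olefe* is /e/ (a non-high vowel), it takes -e, giving *olefee*.
The last vowel of *zurodzi* is /i/, which is a high vowel, so the suffix is -ji, giving *zurodziji*.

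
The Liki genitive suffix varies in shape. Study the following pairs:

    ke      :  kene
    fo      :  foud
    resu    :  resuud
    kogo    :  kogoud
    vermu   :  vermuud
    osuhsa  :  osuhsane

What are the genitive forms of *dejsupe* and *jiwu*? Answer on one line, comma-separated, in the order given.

dejsupene, jiwuud

Looking at the last vowel of each stem: -ud when the last vowel of the stem is a rounded vowel (*fo*, *resu*, *kogo*, *vermu*); -ne when the last vowel of the stem is an unrounded vowel (*ke*, *osuhsa*).
Since the last vowel of *dejsupe* is /e/ (an unrounded vowel), it takes -ne, giving *dejsupene*.
*jiwu* — last vowel /u/ (a rounded vowel) → -ud → *jiwuud*.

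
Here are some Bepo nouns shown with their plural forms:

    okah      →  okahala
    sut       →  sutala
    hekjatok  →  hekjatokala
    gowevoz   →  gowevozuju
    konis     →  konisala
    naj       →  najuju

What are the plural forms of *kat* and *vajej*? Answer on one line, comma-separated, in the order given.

katala, vajejuju

The alternation tracks the final consonant of the stem — -ala when the stem ends in a voiceless consonant (*okah*, *sut*, *hekjatok*, *konis*); -uju when the stem ends in a voiced consonant (*gowevoz*, *naj*).
*kat*: final consonant = /t/, voiceless → -ala → *katala*.
*vajej* — final consonant /j/ (voiced) → -uju → *vajejuju*.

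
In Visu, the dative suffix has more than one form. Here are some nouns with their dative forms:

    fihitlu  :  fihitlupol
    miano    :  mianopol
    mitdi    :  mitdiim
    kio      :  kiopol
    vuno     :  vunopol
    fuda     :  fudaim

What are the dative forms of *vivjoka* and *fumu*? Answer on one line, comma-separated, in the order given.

The suffix is conditioned by the last vowel: -pol when the last vowel of the stem is a rounded vowel (*fihitlu*, *miano*, *kio*, *vuno*); -im when the last vowel of the stem is an unrounded vowel (*mitdi*, *fuda*).
Since the last vowel of *vivjoka* is /a/ (an unrounded vowel), it takes -im, giving *vivjokaim*.
*fumu* — last vowel /u/ (a rounded vowel) → -pol → *fumupol*.

vivjokaim, fumupol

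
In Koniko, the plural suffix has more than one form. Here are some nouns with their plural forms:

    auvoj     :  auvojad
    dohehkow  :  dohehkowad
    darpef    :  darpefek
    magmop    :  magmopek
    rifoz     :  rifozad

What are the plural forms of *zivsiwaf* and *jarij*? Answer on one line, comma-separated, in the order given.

The suffix is conditioned by the final consonant: -ek when the stem ends in a voiceless consonant (*darpef*, *magmop*); -ad when the stem ends in a voiced consonant (*auvoj*, *dohehkow*, *rifoz*).
The final consonant of *zivsiwaf* is /f/, which is voiceless, so the suffix is -ek, giving *zivsiwafek*.
Since the final consonant of *jarij* is /j/ (voiced), it takes -ad, giving *jarijad*.

zivsiwafek, jarijad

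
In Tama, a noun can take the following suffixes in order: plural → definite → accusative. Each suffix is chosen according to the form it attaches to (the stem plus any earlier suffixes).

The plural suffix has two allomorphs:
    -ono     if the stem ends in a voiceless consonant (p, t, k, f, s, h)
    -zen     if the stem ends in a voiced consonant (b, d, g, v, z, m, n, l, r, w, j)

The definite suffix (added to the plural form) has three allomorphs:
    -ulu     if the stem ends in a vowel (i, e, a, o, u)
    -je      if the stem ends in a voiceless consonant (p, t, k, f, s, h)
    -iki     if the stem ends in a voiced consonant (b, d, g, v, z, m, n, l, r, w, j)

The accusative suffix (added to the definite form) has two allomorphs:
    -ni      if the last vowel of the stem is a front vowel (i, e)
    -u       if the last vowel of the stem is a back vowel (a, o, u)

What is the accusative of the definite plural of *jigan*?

jiganzenikini

*jigan* — final consonant /n/ (voiced) → -zen → *jiganzen*.
The plural form *jiganzen*: final sound = /n/, a voiced consonant → -iki → *jiganzeniki*.
Since the last vowel of the definite form *jiganzeniki* is /i/ (a front vowel), it takes -ni, giving *jiganzenikini*.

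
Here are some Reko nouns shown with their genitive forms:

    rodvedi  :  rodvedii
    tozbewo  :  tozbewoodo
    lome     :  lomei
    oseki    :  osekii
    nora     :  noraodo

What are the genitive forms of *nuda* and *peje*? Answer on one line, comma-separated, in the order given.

The suffix is conditioned by the last vowel: -i when the last vowel of the stem is a front vowel (*rodvedi*, *lome*, *oseki*); -odo when the last vowel of the stem is a back vowel (*tozbewo*, *nora*).
Since the last vowel of *nuda* is /a/ (a back vowel), it takes -odo, giving *nudaodo*.
*peje*: last vowel = /e/, a front vowel → -i → *pejei*.

nudaodo, pejei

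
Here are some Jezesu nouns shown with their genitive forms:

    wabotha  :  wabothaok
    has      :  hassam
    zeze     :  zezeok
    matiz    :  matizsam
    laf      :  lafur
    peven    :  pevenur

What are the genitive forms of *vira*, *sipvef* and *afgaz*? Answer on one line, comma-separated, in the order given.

viraok, sipvefur, afgazsam

The suffix is conditioned by the final sound: -sam when the stem ends in a sibilant (*has*, *matiz*); -ur when the stem ends in a non-sibilant consonant (*laf*, *peven*); -ok when the stem ends in a vowel (*wabotha*, *zeze*).
*vira*: final sound = /a/, a vowel → -ok → *viraok*.
*sipvef* — final sound /f/ (a non-sibilant consonant) → -ur → *sipvefur*.
*afgaz*: final sound = /z/, a sibilant → -sam → *afgazsam*.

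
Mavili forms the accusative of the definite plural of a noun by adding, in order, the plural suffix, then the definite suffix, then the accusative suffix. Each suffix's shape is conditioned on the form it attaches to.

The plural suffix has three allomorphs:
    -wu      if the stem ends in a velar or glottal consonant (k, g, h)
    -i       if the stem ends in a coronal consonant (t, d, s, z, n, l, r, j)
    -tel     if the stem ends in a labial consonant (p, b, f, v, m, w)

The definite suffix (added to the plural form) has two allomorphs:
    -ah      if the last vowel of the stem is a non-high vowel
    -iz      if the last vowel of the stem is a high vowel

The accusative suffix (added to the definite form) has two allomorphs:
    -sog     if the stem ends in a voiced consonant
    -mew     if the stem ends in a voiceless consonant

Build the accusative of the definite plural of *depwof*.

*depwof* — final consonant /f/ (labial) → -tel → *depwoftel*.
The plural form *depwoftel*: last vowel = /e/, a non-high vowel → -ah → *depwoftelah*.
The definite form *depwoftelah*: final consonant = /h/, voiceless → -mew → *depwoftelahmew*.

depwoftelahmew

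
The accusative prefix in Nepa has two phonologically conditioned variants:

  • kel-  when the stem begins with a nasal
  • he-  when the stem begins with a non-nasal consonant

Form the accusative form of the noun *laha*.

*laha* — first consonant /l/ (non-nasal) → he- → *helaha*.

helaha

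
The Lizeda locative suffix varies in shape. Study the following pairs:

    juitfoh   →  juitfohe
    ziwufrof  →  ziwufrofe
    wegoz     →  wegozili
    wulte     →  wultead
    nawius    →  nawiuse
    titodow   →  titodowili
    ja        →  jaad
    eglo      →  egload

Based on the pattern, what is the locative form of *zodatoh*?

The pattern is voicing of the final sound: -e when the stem ends in a voiceless consonant (*juitfoh*, *ziwufrof*, *nawius*); -ili when the stem ends in a voiced consonant (*wegoz*, *titodow*); -ad when the stem ends in a vowel (*wulte*, *ja*, *eglo*).
The final sound of *zodatoh* is /h/, which is a voiceless consonant, so the suffix is -e, giving *zodatohe*.

zodatohe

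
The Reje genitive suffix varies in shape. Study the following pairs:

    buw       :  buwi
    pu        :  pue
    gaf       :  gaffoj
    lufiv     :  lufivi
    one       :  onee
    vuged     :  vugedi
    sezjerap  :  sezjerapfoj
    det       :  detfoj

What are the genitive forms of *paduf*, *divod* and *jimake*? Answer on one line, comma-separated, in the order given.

The suffix is conditioned by the final sound: -foj when the stem ends in a voiceless consonant (*gaf*, *sezjerap*, *det*); -i when the stem ends in a voiced consonant (*buw*, *lufiv*, *vuged*); -e when the stem ends in a vowel (*pu*, *one*).
*paduf* — final sound /f/ (a voiceless consonant) → -foj → *paduffoj*.
The final sound of *divod* is /d/, which is a voiced consonant, so the suffix is -i, giving *divodi*.
*jimake*: final sound = /e/, a vowel → -e → *jimakee*.

paduffoj, divodi, jimakee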